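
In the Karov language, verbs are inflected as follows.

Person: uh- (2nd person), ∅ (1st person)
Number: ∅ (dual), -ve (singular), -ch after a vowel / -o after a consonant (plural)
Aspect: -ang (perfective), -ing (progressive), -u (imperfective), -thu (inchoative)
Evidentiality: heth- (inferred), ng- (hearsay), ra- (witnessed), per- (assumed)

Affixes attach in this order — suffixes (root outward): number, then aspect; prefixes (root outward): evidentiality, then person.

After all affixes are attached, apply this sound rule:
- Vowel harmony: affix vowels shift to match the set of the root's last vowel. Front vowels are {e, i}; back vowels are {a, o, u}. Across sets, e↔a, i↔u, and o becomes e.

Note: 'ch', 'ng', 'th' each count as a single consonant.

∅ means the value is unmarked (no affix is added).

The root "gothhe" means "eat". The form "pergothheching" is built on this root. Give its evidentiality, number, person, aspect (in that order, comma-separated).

Segment: per-gothhe-ch-ing.
evidentiality: per- → assumed.
number: -ch/o → plural.
person: ∅ → 1st person.
aspect: -ing → progressive.

assumed, plural, 1st person, progressive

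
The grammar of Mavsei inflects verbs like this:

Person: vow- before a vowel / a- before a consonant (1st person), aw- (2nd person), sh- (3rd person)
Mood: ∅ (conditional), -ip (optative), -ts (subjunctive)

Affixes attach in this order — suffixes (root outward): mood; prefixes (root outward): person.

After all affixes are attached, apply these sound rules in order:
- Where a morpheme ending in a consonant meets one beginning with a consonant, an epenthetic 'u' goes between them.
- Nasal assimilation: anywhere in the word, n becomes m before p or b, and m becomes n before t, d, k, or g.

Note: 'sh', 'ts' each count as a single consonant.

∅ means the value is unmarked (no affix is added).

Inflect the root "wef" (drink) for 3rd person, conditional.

shuwef

Attach person 3rd person sh- → shwef.
mood = conditional: zero marking, form stays shwef.
Apply epenthesis: shwef → shuwef.
Nasal assimilation: no change.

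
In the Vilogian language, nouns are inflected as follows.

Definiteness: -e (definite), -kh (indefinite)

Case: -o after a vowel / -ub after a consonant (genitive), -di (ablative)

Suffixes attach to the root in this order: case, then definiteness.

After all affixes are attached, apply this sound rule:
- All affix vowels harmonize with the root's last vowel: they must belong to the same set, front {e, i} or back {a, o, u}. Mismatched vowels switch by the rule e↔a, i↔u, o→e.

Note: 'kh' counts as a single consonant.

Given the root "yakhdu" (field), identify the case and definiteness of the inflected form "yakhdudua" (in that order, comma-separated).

ablative, definite

Segment: yakhdu-di-e.
case: -di → ablative.
definiteness: -e → definite.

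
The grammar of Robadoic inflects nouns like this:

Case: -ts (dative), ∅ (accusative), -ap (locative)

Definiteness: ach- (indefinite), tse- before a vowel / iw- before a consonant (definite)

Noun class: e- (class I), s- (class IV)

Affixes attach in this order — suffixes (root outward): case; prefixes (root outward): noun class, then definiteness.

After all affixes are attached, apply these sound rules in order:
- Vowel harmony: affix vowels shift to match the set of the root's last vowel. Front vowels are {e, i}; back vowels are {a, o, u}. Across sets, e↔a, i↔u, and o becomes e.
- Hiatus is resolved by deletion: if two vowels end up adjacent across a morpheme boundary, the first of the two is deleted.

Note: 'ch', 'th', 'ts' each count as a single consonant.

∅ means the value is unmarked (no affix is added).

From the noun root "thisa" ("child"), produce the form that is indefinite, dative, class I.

achathisats

Attach noun class class I e- → ethisa.
Attach definiteness indefinite ach- → achethisa.
Attach case dative -ts → achethisats.
Apply vowel harmony: achethisats → achathisats.
Vowel deletion: no change.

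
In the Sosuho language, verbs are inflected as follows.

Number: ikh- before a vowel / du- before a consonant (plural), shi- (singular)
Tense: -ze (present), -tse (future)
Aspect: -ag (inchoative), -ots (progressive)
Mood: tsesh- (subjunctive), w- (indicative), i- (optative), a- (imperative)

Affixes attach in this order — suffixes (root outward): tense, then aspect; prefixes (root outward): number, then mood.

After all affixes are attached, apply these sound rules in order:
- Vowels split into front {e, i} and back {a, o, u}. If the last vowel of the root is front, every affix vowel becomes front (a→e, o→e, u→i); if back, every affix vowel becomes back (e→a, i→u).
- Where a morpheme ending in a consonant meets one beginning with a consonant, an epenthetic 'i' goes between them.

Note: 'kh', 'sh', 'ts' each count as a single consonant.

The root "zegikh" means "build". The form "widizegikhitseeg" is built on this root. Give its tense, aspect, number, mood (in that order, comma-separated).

Segment: w-du-zegikh-tse-ag.
tense: -tse → future.
aspect: -ag → inchoative.
number: ikh/du- → plural.
mood: w- → indicative.

future, inchoative, plural, indicative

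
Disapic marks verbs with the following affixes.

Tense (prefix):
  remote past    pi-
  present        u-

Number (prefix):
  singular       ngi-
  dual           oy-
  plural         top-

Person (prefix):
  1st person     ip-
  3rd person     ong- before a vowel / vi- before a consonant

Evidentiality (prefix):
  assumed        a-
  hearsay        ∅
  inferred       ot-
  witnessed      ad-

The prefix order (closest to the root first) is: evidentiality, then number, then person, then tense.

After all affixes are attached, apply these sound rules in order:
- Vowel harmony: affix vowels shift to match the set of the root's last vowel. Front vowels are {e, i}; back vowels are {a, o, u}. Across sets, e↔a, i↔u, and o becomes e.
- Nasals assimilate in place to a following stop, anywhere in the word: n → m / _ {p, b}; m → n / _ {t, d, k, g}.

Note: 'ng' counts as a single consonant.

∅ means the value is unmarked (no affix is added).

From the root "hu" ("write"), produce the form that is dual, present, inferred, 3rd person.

Attach evidentiality inferred ot- → othu.
Attach number dual oy- → oyothu.
Attach person 3rd person ong- (before vowel 'o') → ongoyothu.
Attach tense present u- → uongoyothu.
Vowel harmony: no change.
Nasal assimilation: no change.

uongoyothu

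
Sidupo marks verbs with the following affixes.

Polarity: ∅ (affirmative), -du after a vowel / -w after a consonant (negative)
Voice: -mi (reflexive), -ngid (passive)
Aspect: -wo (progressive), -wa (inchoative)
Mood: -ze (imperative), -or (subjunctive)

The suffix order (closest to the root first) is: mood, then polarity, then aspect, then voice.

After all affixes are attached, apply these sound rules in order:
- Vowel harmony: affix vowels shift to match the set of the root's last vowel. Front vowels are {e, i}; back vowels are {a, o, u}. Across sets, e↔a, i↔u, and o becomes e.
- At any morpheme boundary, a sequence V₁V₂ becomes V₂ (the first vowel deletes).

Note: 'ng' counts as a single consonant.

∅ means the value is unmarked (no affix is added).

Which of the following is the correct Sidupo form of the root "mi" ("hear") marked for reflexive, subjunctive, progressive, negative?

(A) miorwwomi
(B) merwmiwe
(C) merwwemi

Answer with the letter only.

Attach mood subjunctive -or → mior.
Attach polarity negative -w (after consonant 'r') → miorw.
Attach aspect progressive -wo → miorwwo.
Attach voice reflexive -mi → miorwwomi.
Apply vowel harmony: miorwwomi → mierwwemi.
Apply vowel deletion: mierwwemi → merwwemi.
So the correct form is merwwemi, option (C).
(B) merwmiwe is wrong: it has the affixes in the wrong order.
(A) miorwwomi is wrong: it fails to apply the sound rule(s).

C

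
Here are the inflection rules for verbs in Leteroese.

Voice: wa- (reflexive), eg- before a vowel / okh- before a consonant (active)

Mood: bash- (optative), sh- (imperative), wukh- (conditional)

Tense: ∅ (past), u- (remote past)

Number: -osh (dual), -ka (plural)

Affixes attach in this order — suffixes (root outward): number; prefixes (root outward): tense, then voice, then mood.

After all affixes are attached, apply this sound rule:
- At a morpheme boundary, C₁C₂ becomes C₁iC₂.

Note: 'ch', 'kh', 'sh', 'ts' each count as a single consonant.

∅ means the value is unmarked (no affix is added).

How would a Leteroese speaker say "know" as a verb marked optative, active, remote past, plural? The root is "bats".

bashegubatsika

Attach tense remote past u- → ubats.
Attach number plural -ka → ubatska.
Attach voice active eg- (before vowel 'u') → egubatska.
Attach mood optative bash- → bashegubatska.
Apply epenthesis: bashegubatska → bashegubatsika.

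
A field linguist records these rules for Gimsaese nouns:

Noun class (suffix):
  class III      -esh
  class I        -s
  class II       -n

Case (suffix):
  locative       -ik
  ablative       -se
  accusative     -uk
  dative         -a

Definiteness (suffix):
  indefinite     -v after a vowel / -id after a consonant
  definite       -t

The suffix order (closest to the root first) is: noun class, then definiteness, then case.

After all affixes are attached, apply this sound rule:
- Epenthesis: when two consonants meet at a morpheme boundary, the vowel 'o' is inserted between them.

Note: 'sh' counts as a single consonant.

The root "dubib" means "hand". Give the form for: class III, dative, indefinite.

dubibeshida

Attach noun class class III -esh → dubibesh.
Attach definiteness indefinite -id (after consonant 'sh') → dubibeshid.
Attach case dative -a → dubibeshida.
Epenthesis: no change.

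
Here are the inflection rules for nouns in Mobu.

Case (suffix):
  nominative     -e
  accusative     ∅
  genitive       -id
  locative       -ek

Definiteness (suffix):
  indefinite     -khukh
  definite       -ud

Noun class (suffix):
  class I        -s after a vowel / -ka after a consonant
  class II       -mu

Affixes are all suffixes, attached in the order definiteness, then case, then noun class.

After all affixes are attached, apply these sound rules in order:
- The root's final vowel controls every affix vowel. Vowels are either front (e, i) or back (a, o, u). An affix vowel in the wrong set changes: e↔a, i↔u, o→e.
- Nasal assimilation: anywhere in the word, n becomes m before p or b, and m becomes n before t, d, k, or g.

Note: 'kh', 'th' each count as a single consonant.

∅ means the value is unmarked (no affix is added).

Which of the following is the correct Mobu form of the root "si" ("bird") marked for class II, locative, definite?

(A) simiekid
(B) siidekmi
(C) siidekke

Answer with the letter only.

Attach definiteness definite -ud → siud.
Attach case locative -ek → siudek.
Attach noun class class II -mu → siudekmu.
Apply vowel harmony: siudekmu → siidekmi.
Nasal assimilation: no change.
So the correct form is siidekmi, option (B).
(A) simiekid is wrong: it has the affixes in the wrong order.
(C) siidekke is wrong: it uses class I instead of class II for noun class.

B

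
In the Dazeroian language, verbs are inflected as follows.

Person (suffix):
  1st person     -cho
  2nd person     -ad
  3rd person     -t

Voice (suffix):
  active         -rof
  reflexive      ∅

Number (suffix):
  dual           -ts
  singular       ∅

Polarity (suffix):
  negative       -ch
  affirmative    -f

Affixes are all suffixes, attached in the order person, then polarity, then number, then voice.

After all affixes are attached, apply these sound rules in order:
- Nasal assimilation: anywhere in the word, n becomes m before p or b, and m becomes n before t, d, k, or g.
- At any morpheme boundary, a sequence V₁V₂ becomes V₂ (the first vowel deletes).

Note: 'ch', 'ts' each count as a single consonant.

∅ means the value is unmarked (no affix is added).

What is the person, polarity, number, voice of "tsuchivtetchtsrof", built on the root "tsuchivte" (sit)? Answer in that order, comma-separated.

3rd person, negative, dual, active

Segment: tsuchivte-t-ch-ts-rof.
person: -t → 3rd person.
polarity: -ch → negative.
number: -ts → dual.
voice: -rof → active.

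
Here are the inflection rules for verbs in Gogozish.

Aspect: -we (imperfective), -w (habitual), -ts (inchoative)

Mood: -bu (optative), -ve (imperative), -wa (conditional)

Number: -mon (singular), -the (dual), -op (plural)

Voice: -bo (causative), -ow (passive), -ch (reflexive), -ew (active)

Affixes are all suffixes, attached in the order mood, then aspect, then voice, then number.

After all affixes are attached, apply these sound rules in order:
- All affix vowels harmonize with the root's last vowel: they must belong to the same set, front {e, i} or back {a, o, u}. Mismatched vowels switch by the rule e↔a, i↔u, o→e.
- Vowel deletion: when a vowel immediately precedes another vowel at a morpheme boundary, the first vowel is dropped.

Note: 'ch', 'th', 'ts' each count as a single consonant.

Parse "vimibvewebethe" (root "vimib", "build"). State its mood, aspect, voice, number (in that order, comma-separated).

imperative, imperfective, causative, dual

Segment: vimib-ve-we-bo-the.
mood: -ve → imperative.
aspect: -we → imperfective.
voice: -bo → causative.
number: -the → dual.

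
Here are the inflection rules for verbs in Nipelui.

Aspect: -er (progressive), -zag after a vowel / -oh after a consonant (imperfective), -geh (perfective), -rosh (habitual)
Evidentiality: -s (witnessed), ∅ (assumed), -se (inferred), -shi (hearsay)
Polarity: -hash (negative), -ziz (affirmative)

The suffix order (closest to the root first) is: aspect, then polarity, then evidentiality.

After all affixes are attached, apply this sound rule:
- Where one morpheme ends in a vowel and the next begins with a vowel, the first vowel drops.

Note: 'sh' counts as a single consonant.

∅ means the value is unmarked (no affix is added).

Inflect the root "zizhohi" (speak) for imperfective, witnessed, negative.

zizhohizaghashs

Attach aspect imperfective -zag (after vowel 'i') → zizhohizag.
Attach polarity negative -hash → zizhohizaghash.
Attach evidentiality witnessed -s → zizhohizaghashs.
Vowel deletion: no change.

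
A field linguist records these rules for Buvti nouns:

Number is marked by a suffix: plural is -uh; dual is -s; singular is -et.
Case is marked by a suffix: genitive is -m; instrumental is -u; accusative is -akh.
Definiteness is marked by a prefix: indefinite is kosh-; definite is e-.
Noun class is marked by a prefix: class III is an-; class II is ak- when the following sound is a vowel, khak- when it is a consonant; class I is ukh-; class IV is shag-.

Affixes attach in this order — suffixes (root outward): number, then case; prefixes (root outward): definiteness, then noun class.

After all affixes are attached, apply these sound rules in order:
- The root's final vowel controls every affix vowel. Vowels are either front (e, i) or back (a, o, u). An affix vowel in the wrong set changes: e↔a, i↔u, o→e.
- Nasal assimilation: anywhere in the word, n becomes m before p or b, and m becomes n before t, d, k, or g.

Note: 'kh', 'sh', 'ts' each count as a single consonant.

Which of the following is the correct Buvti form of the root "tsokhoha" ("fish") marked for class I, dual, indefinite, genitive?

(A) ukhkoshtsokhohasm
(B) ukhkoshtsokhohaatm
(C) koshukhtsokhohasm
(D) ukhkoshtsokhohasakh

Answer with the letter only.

A

Attach definiteness indefinite kosh- → koshtsokhoha.
Attach number dual -s → koshtsokhohas.
Attach noun class class I ukh- → ukhkoshtsokhohas.
Attach case genitive -m → ukhkoshtsokhohasm.
Vowel harmony: no change.
Nasal assimilation: no change.
So the correct form is ukhkoshtsokhohasm, option (A).
(C) koshukhtsokhohasm is wrong: it has the affixes in the wrong order.
(D) ukhkoshtsokhohasakh is wrong: it uses accusative instead of genitive for case.
(B) ukhkoshtsokhohaatm is wrong: it uses singular instead of dual for number.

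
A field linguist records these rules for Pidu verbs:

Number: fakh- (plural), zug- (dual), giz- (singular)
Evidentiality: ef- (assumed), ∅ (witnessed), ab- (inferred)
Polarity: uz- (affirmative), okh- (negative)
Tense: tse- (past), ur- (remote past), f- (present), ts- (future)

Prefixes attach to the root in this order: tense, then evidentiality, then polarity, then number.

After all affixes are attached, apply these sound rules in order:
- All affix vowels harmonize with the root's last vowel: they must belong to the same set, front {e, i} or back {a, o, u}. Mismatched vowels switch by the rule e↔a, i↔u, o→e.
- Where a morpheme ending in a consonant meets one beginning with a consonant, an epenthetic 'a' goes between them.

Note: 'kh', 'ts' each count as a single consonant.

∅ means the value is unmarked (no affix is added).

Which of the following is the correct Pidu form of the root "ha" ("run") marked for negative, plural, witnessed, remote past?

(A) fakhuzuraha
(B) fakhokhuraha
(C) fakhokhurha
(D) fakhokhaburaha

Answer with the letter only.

B

Attach tense remote past ur- → urha.
evidentiality = witnessed: zero marking, form stays urha.
Attach polarity negative okh- → okhurha.
Attach number plural fakh- → fakhokhurha.
Vowel harmony: no change.
Apply epenthesis: fakhokhurha → fakhokhuraha.
So the correct form is fakhokhuraha, option (B).
(A) fakhuzuraha is wrong: it uses affirmative instead of negative for polarity.
(C) fakhokhurha is wrong: it fails to apply the sound rule(s).
(D) fakhokhaburaha is wrong: it uses inferred instead of witnessed for evidentiality.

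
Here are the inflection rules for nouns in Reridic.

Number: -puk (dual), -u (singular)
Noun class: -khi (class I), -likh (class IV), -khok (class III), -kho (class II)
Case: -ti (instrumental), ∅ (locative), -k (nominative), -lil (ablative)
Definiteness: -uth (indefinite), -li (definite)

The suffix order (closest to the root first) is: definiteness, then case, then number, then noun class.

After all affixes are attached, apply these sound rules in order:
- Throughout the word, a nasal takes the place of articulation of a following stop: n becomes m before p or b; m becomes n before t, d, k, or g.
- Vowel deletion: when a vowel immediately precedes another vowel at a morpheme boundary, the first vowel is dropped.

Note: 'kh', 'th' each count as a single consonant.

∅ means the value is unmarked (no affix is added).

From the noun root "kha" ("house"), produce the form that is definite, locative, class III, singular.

khalukhok

Attach definiteness definite -li → khali.
case = locative: zero marking, form stays khali.
Attach number singular -u → khaliu.
Attach noun class class III -khok → khaliukhok.
Nasal assimilation: no change.
Apply vowel deletion: khaliukhok → khalukhok.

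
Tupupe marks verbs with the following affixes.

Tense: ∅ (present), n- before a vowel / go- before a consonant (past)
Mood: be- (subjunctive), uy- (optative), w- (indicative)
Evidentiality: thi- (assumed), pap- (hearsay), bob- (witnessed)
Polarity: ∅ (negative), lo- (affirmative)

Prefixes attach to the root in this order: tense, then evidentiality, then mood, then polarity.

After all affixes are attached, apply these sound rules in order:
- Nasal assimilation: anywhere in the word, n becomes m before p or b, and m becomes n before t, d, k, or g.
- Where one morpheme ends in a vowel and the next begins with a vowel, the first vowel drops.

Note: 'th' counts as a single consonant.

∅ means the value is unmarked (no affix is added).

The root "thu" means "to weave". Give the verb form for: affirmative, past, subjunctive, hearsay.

lobepapgothu

Attach tense past go- (before consonant 'th') → gothu.
Attach evidentiality hearsay pap- → papgothu.
Attach mood subjunctive be- → bepapgothu.
Attach polarity affirmative lo- → lobepapgothu.
Nasal assimilation: no change.
Vowel deletion: no change.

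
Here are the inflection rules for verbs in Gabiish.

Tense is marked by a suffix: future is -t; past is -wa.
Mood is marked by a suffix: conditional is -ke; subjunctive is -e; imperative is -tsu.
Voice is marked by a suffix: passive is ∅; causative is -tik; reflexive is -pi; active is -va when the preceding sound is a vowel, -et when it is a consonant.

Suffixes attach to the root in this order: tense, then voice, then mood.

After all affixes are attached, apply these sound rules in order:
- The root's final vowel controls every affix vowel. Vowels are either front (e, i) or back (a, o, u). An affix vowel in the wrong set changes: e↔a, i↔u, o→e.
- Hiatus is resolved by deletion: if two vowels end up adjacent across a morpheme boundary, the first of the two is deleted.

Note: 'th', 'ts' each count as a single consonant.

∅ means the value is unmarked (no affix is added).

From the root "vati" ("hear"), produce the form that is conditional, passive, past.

Attach tense past -wa → vatiwa.
voice = passive: zero marking, form stays vatiwa.
Attach mood conditional -ke → vatiwake.
Apply vowel harmony: vatiwake → vatiweke.
Vowel deletion: no change.

vatiweke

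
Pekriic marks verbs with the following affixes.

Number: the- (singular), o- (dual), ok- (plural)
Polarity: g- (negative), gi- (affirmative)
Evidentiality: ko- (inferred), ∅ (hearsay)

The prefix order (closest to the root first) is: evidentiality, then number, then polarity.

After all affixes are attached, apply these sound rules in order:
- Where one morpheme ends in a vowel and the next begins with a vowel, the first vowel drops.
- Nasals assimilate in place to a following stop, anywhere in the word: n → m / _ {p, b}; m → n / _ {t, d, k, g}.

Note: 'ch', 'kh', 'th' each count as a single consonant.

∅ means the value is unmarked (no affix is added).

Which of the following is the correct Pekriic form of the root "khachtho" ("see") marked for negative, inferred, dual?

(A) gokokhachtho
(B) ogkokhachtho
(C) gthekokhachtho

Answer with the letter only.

A

Attach evidentiality inferred ko- → kokhachtho.
Attach number dual o- → okokhachtho.
Attach polarity negative g- → gokokhachtho.
Vowel deletion: no change.
Nasal assimilation: no change.
So the correct form is gokokhachtho, option (A).
(B) ogkokhachtho is wrong: it has the affixes in the wrong order.
(C) gthekokhachtho is wrong: it uses singular instead of dual for number.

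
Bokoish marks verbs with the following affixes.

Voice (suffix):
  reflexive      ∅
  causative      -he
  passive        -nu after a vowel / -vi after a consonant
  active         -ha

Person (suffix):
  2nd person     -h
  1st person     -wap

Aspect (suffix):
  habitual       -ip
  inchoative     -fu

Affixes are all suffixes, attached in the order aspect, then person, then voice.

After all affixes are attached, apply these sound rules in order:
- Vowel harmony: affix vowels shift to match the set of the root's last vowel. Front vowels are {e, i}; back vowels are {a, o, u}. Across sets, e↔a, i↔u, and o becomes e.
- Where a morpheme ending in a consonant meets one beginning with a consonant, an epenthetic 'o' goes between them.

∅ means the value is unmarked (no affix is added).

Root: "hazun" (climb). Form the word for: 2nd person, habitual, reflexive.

Attach aspect habitual -ip → hazunip.
Attach person 2nd person -h → hazuniph.
voice = reflexive: zero marking, form stays hazuniph.
Apply vowel harmony: hazuniph → hazunuph.
Apply epenthesis: hazunuph → hazunupoh.

hazunupoh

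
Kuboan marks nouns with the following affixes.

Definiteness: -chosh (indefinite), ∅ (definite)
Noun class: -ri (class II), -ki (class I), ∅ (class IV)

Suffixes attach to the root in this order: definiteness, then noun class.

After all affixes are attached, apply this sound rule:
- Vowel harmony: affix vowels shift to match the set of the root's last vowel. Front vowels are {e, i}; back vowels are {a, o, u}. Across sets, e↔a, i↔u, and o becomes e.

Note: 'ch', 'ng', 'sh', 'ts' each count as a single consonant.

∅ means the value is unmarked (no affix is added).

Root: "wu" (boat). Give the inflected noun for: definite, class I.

definiteness = definite: zero marking, form stays wu.
Attach noun class class I -ki → wuki.
Apply vowel harmony: wuki → wuku.

wuku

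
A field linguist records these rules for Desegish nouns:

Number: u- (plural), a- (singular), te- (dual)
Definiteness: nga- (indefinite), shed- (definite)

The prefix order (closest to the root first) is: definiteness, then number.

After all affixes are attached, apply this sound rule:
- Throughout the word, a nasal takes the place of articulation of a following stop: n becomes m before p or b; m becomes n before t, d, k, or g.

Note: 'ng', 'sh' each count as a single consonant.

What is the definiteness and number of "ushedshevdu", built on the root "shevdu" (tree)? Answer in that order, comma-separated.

Segment: u-shed-shevdu.
definiteness: shed- → definite.
number: u- → plural.

definite, plural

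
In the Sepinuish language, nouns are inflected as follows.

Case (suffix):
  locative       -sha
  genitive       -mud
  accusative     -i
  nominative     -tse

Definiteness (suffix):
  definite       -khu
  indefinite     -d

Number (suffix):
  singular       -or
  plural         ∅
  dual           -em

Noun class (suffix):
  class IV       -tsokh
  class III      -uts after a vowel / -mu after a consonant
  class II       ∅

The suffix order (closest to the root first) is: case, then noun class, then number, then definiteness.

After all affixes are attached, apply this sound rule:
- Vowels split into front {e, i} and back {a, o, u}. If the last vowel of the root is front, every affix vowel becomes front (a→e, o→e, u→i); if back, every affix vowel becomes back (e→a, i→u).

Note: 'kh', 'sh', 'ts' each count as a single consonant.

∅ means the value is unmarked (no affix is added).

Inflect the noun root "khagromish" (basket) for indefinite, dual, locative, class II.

Attach case locative -sha → khagromishsha.
noun class = class II: zero marking, form stays khagromishsha.
Attach number dual -em → khagromishshaem.
Attach definiteness indefinite -d → khagromishshaemd.
Apply vowel harmony: khagromishshaemd → khagromishsheemd.

khagromishsheemd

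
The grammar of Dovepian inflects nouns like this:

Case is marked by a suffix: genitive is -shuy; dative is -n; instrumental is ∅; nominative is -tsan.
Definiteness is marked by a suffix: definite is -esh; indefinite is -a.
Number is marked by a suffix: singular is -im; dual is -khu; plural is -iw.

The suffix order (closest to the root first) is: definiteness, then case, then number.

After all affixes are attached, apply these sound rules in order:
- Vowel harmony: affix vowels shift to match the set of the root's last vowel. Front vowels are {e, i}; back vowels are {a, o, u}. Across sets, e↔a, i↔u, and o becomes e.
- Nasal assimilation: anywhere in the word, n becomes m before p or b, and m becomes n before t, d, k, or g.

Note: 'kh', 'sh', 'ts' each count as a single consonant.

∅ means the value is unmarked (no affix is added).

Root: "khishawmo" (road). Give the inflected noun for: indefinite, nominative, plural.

khishawmoatsanuw

Attach definiteness indefinite -a → khishawmoa.
Attach case nominative -tsan → khishawmoatsan.
Attach number plural -iw → khishawmoatsaniw.
Apply vowel harmony: khishawmoatsaniw → khishawmoatsanuw.
Nasal assimilation: no change.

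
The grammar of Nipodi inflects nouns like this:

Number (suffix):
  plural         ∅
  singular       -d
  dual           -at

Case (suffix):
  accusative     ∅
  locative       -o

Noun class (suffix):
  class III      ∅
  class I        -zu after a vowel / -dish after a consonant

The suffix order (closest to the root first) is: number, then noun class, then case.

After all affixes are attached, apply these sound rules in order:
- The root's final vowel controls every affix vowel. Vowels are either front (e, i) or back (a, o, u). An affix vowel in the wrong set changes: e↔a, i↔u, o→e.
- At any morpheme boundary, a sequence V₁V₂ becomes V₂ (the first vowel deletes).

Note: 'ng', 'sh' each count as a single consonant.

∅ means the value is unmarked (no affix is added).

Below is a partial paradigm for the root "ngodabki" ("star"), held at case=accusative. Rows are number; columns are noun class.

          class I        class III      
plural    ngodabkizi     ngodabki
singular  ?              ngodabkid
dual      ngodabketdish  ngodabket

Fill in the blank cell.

Attach number singular -d → ngodabkid.
Attach noun class class I -dish (after consonant 'd') → ngodabkiddish.
case = accusative: zero marking, form stays ngodabkiddish.
Vowel harmony: no change.
Vowel deletion: no change.

ngodabkiddish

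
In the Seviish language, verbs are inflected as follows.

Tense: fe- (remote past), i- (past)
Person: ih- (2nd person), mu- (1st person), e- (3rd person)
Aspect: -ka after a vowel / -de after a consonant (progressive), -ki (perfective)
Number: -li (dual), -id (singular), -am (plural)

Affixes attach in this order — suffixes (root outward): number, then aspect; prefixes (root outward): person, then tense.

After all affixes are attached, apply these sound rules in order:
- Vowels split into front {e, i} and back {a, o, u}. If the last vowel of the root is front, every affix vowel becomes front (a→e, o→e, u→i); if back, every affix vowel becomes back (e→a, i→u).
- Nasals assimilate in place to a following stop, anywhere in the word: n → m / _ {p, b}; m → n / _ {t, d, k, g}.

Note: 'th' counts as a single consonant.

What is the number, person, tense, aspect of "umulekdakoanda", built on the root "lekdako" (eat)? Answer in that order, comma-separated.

Segment: i-mu-lekdako-am-de.
number: -am → plural.
person: mu- → 1st person.
tense: i- → past.
aspect: -ka/de → progressive.

plural, 1st person, past, progressive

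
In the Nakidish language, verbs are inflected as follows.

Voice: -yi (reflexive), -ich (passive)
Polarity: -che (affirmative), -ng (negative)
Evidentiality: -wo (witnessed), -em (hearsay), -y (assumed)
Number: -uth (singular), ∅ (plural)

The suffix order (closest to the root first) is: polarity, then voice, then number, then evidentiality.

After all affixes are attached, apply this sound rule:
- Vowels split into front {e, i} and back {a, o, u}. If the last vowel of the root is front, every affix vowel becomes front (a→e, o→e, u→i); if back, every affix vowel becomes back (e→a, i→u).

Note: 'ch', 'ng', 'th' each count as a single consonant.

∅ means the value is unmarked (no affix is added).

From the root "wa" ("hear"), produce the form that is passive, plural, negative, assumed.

Attach polarity negative -ng → wang.
Attach voice passive -ich → wangich.
number = plural: zero marking, form stays wangich.
Attach evidentiality assumed -y → wangichy.
Apply vowel harmony: wangichy → wanguchy.

wanguchy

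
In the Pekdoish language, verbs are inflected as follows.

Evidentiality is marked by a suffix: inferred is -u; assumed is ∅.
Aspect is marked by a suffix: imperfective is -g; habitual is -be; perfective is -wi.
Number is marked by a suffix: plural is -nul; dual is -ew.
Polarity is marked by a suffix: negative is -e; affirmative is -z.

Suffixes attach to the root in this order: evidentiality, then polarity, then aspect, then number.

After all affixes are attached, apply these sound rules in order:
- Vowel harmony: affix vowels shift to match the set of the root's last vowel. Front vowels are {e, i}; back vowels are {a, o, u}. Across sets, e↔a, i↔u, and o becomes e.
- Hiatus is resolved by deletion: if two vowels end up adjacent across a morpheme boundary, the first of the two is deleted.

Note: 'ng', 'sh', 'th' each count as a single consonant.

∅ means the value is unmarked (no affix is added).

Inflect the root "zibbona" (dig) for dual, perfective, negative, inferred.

zibbonawaw

Attach evidentiality inferred -u → zibbonau.
Attach polarity negative -e → zibbonaue.
Attach aspect perfective -wi → zibbonauewi.
Attach number dual -ew → zibbonauewiew.
Apply vowel harmony: zibbonauewiew → zibbonauawuaw.
Apply vowel deletion: zibbonauawuaw → zibbonawaw.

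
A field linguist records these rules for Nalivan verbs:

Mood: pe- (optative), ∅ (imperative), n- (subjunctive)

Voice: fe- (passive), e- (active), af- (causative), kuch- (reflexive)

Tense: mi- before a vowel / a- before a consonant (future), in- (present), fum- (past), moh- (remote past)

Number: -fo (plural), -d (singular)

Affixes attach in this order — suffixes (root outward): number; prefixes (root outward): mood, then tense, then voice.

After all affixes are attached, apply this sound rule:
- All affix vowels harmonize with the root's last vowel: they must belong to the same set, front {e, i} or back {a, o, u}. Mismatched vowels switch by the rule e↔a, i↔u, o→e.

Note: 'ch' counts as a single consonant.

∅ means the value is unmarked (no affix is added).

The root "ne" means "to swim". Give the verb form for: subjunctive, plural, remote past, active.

Attach mood subjunctive n- → nne.
Attach tense remote past moh- → mohnne.
Attach voice active e- → emohnne.
Attach number plural -fo → emohnnefo.
Apply vowel harmony: emohnnefo → emehnnefe.

emehnnefe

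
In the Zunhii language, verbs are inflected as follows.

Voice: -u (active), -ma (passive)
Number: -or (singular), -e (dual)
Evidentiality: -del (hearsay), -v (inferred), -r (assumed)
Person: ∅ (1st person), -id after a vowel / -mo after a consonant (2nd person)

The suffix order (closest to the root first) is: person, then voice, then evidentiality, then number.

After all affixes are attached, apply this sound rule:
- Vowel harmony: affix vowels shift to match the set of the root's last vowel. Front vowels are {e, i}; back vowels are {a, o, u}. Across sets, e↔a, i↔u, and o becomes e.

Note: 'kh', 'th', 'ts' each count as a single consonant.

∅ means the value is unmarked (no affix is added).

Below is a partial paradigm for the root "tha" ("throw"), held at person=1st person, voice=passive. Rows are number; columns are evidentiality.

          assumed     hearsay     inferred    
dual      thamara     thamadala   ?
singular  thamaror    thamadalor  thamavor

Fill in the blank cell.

thamava

person = 1st person: zero marking, form stays tha.
Attach voice passive -ma → thama.
Attach evidentiality inferred -v → thamav.
Attach number dual -e → thamave.
Apply vowel harmony: thamave → thamava.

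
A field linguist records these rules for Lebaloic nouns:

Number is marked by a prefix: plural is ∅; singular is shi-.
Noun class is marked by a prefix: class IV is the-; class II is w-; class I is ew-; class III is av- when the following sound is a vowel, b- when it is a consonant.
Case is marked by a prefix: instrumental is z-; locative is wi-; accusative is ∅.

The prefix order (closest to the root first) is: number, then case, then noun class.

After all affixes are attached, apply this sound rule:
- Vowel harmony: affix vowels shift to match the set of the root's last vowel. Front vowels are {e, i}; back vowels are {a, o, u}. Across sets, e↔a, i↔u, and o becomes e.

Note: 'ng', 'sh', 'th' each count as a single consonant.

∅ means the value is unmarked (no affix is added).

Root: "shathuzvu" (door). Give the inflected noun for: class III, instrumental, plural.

number = plural: zero marking, form stays shathuzvu.
Attach case instrumental z- → zshathuzvu.
Attach noun class class III b- (before consonant 'z') → bzshathuzvu.
Vowel harmony: no change.

bzshathuzvu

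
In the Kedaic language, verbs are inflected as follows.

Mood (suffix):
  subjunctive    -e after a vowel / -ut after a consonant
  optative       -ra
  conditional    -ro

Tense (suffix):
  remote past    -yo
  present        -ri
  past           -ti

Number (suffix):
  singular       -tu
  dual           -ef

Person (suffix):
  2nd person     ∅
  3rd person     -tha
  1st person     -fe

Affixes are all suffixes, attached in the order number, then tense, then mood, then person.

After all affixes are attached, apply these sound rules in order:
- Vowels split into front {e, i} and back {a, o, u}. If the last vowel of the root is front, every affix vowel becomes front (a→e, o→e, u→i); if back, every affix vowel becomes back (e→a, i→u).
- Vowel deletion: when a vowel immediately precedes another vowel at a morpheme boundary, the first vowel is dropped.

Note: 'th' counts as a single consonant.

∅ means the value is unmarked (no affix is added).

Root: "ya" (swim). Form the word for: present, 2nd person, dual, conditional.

Attach number dual -ef → yaef.
Attach tense present -ri → yaefri.
Attach mood conditional -ro → yaefriro.
person = 2nd person: zero marking, form stays yaefriro.
Apply vowel harmony: yaefriro → yaafruro.
Apply vowel deletion: yaafruro → yafruro.

yafruro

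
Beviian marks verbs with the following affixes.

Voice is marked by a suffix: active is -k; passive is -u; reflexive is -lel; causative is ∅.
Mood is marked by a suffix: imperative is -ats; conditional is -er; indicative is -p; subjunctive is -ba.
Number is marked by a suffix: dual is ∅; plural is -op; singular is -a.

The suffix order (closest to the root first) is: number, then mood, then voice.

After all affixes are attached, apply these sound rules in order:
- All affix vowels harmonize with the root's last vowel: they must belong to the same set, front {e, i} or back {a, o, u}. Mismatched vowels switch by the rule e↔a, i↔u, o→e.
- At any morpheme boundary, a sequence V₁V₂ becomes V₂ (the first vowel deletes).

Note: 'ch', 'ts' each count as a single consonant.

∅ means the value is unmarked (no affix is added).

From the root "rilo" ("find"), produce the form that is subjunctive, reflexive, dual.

rilobalal

number = dual: zero marking, form stays rilo.
Attach mood subjunctive -ba → riloba.
Attach voice reflexive -lel → rilobalel.
Apply vowel harmony: rilobalel → rilobalal.
Vowel deletion: no change.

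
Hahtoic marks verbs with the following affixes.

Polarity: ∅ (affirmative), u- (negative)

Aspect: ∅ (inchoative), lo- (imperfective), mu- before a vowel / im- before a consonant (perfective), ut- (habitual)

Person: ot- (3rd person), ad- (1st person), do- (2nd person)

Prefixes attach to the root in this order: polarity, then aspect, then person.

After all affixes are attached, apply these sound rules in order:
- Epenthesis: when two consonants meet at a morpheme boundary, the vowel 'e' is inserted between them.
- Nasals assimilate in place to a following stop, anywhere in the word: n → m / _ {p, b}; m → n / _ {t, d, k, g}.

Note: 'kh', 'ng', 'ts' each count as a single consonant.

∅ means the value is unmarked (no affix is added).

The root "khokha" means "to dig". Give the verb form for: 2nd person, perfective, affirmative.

doimekhokha

polarity = affirmative: zero marking, form stays khokha.
Attach aspect perfective im- (before consonant 'kh') → imkhokha.
Attach person 2nd person do- → doimkhokha.
Apply epenthesis: doimkhokha → doimekhokha.
Nasal assimilation: no change.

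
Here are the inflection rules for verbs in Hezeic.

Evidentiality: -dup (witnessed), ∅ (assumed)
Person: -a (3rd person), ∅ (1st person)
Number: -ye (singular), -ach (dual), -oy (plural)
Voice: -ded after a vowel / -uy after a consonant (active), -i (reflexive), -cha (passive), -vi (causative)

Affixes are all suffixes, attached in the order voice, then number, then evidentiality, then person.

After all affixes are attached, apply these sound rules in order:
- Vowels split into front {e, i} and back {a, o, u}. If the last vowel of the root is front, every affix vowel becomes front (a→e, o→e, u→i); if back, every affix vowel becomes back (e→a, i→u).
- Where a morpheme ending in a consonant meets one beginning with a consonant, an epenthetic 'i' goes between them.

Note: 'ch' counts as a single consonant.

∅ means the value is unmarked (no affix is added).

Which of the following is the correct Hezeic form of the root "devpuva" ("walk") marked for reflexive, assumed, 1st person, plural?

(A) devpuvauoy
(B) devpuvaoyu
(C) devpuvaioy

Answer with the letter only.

Attach voice reflexive -i → devpuvai.
Attach number plural -oy → devpuvaioy.
evidentiality = assumed: zero marking, form stays devpuvaioy.
person = 1st person: zero marking, form stays devpuvaioy.
Apply vowel harmony: devpuvaioy → devpuvauoy.
Epenthesis: no change.
So the correct form is devpuvauoy, option (A).
(C) devpuvaioy is wrong: it fails to apply the sound rule(s).
(B) devpuvaoyu is wrong: it has the affixes in the wrong order.

A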